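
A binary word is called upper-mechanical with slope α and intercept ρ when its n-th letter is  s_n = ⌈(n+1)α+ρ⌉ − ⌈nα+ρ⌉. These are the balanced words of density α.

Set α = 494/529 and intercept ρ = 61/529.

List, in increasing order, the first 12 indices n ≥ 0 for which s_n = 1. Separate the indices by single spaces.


0 2 3 4 5 6 7 8 9 10 11 12

n=0: ⌈555/529⌉−⌈61/529⌉ = 2−1 = 1  ← one
n=1: ⌈1049/529⌉−⌈555/529⌉ = 2−2 = 0
n=2: ⌈1543/529⌉−⌈1049/529⌉ = 3−2 = 1  ← one
n=3: ⌈2037/529⌉−⌈1543/529⌉ = 4−3 = 1  ← one
n=4: ⌈2531/529⌉−⌈2037/529⌉ = 5−4 = 1  ← one
n=5: ⌈3025/529⌉−⌈2531/529⌉ = 6−5 = 1  ← one
n=6: ⌈3519/529⌉−⌈3025/529⌉ = 7−6 = 1  ← one
n=7: ⌈4013/529⌉−⌈3519/529⌉ = 8−7 = 1  ← one
n=8: ⌈4507/529⌉−⌈4013/529⌉ = 9−8 = 1  ← one
n=9: ⌈5001/529⌉−⌈4507/529⌉ = 10−9 = 1  ← one
n=10: ⌈5495/529⌉−⌈5001/529⌉ = 11−10 = 1  ← one
n=11: ⌈5989/529⌉−⌈5495/529⌉ = 12−11 = 1  ← one
n=12: ⌈6483/529⌉−⌈5989/529⌉ = 13−12 = 1  ← one
positions of the first 12 ones: 0 2 3 4 5 6 7 8 9 10 11 12


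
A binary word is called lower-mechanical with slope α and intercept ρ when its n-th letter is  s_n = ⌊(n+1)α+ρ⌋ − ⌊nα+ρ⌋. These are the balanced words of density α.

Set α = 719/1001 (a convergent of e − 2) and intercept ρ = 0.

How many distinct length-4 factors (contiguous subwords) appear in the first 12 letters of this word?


5

t_n = ⌊(n·719)/1001⌋ for n = 0 … 12:
  n=0…9: ⌊0/1001⌋=0 ⌊719/1001⌋=0 ⌊1438/1001⌋=1 ⌊2157/1001⌋=2 ⌊2876/1001⌋=2 ⌊3595/1001⌋=3 ⌊4314/1001⌋=4 ⌊5033/1001⌋=5 ⌊5752/1001⌋=5 ⌊6471/1001⌋=6
  n=10…12: ⌊7190/1001⌋=7 ⌊7909/1001⌋=7 ⌊8628/1001⌋=8
s_n = t_(n+1) − t_n for n = 0 … 11 gives
prefix = 011011101101
slide a length-4 window over [0..3] … [8..11] (9 windows); first occurrence of each distinct factor:
  [  0..  3] 0110
  [  1..  4] 1101
  [  2..  5] 1011
  [  3..  6] 0111
  [  4..  7] 1110
  (the other 4 windows repeat one of these)
distinct factors: {0110, 0111, 1011, 1101, 1110}
count = 5  (Sturmian bound for length 4 is 5)


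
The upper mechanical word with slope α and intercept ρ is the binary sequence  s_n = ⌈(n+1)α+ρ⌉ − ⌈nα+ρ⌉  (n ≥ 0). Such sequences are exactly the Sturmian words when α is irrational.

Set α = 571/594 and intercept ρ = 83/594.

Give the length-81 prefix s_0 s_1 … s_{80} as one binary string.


n=0: ⌈(1·571+83)/594⌉ − ⌈(0·571+83)/594⌉ = ⌈654/594⌉ − ⌈83/594⌉ = 2 − 1 = 1
n=1: ⌈(2·571+83)/594⌉ − ⌈(1·571+83)/594⌉ = ⌈1225/594⌉ − ⌈654/594⌉ = 3 − 2 = 1
n=2: ⌈(3·571+83)/594⌉ − ⌈(2·571+83)/594⌉ = ⌈1796/594⌉ − ⌈1225/594⌉ = 4 − 3 = 1
n=3: ⌈(4·571+83)/594⌉ − ⌈(3·571+83)/594⌉ = ⌈2367/594⌉ − ⌈1796/594⌉ = 4 − 4 = 0
n=4: ⌈(5·571+83)/594⌉ − ⌈(4·571+83)/594⌉ = ⌈2938/594⌉ − ⌈2367/594⌉ = 5 − 4 = 1
n=5: ⌈(6·571+83)/594⌉ − ⌈(5·571+83)/594⌉ = ⌈3509/594⌉ − ⌈2938/594⌉ = 6 − 5 = 1
n=6: ⌈(7·571+83)/594⌉ − ⌈(6·571+83)/594⌉ = ⌈4080/594⌉ − ⌈3509/594⌉ = 7 − 6 = 1
n=7: ⌈(8·571+83)/594⌉ − ⌈(7·571+83)/594⌉ = ⌈4651/594⌉ − ⌈4080/594⌉ = 8 − 7 = 1
n=8: ⌈(9·571+83)/594⌉ − ⌈(8·571+83)/594⌉ = ⌈5222/594⌉ − ⌈4651/594⌉ = 9 − 8 = 1
n=9: ⌈(10·571+83)/594⌉ − ⌈(9·571+83)/594⌉ = ⌈5793/594⌉ − ⌈5222/594⌉ = 10 − 9 = 1
n=10: ⌈(11·571+83)/594⌉ − ⌈(10·571+83)/594⌉ = ⌈6364/594⌉ − ⌈5793/594⌉ = 11 − 10 = 1
n=11: ⌈(12·571+83)/594⌉ − ⌈(11·571+83)/594⌉ = ⌈6935/594⌉ − ⌈6364/594⌉ = 12 − 11 = 1
n=12: ⌈(13·571+83)/594⌉ − ⌈(12·571+83)/594⌉ = ⌈7506/594⌉ − ⌈6935/594⌉ = 13 − 12 = 1
n=13: ⌈(14·571+83)/594⌉ − ⌈(13·571+83)/594⌉ = ⌈8077/594⌉ − ⌈7506/594⌉ = 14 − 13 = 1
n=14: ⌈(15·571+83)/594⌉ − ⌈(14·571+83)/594⌉ = ⌈8648/594⌉ − ⌈8077/594⌉ = 15 − 14 = 1
n=15: ⌈(16·571+83)/594⌉ − ⌈(15·571+83)/594⌉ = ⌈9219/594⌉ − ⌈8648/594⌉ = 16 − 15 = 1
n=16: ⌈(17·571+83)/594⌉ − ⌈(16·571+83)/594⌉ = ⌈9790/594⌉ − ⌈9219/594⌉ = 17 − 16 = 1
n=17: ⌈(18·571+83)/594⌉ − ⌈(17·571+83)/594⌉ = ⌈10361/594⌉ − ⌈9790/594⌉ = 18 − 17 = 1
n=18: ⌈(19·571+83)/594⌉ − ⌈(18·571+83)/594⌉ = ⌈10932/594⌉ − ⌈10361/594⌉ = 19 − 18 = 1
n=19: ⌈(20·571+83)/594⌉ − ⌈(19·571+83)/594⌉ = ⌈11503/594⌉ − ⌈10932/594⌉ = 20 − 19 = 1
n=20: ⌈(21·571+83)/594⌉ − ⌈(20·571+83)/594⌉ = ⌈12074/594⌉ − ⌈11503/594⌉ = 21 − 20 = 1
n=21: ⌈(22·571+83)/594⌉ − ⌈(21·571+83)/594⌉ = ⌈12645/594⌉ − ⌈12074/594⌉ = 22 − 21 = 1
n=22: ⌈(23·571+83)/594⌉ − ⌈(22·571+83)/594⌉ = ⌈13216/594⌉ − ⌈12645/594⌉ = 23 − 22 = 1
n=23: ⌈(24·571+83)/594⌉ − ⌈(23·571+83)/594⌉ = ⌈13787/594⌉ − ⌈13216/594⌉ = 24 − 23 = 1
n=24: ⌈(25·571+83)/594⌉ − ⌈(24·571+83)/594⌉ = ⌈14358/594⌉ − ⌈13787/594⌉ = 25 − 24 = 1
n=25: ⌈(26·571+83)/594⌉ − ⌈(25·571+83)/594⌉ = ⌈14929/594⌉ − ⌈14358/594⌉ = 26 − 25 = 1
n=26: ⌈(27·571+83)/594⌉ − ⌈(26·571+83)/594⌉ = ⌈15500/594⌉ − ⌈14929/594⌉ = 27 − 26 = 1
n=27: ⌈(28·571+83)/594⌉ − ⌈(27·571+83)/594⌉ = ⌈16071/594⌉ − ⌈15500/594⌉ = 28 − 27 = 1
n=28: ⌈(29·571+83)/594⌉ − ⌈(28·571+83)/594⌉ = ⌈16642/594⌉ − ⌈16071/594⌉ = 29 − 28 = 1
n=29: ⌈(30·571+83)/594⌉ − ⌈(29·571+83)/594⌉ = ⌈17213/594⌉ − ⌈16642/594⌉ = 29 − 29 = 0
n=30: ⌈(31·571+83)/594⌉ − ⌈(30·571+83)/594⌉ = ⌈17784/594⌉ − ⌈17213/594⌉ = 30 − 29 = 1
n=31: ⌈(32·571+83)/594⌉ − ⌈(31·571+83)/594⌉ = ⌈18355/594⌉ − ⌈17784/594⌉ = 31 − 30 = 1
n=32: ⌈(33·571+83)/594⌉ − ⌈(32·571+83)/594⌉ = ⌈18926/594⌉ − ⌈18355/594⌉ = 32 − 31 = 1
n=33: ⌈(34·571+83)/594⌉ − ⌈(33·571+83)/594⌉ = ⌈19497/594⌉ − ⌈18926/594⌉ = 33 − 32 = 1
n=34: ⌈(35·571+83)/594⌉ − ⌈(34·571+83)/594⌉ = ⌈20068/594⌉ − ⌈19497/594⌉ = 34 − 33 = 1
n=35: ⌈(36·571+83)/594⌉ − ⌈(35·571+83)/594⌉ = ⌈20639/594⌉ − ⌈20068/594⌉ = 35 − 34 = 1
n=36: ⌈(37·571+83)/594⌉ − ⌈(36·571+83)/594⌉ = ⌈21210/594⌉ − ⌈20639/594⌉ = 36 − 35 = 1
n=37: ⌈(38·571+83)/594⌉ − ⌈(37·571+83)/594⌉ = ⌈21781/594⌉ − ⌈21210/594⌉ = 37 − 36 = 1
n=38: ⌈(39·571+83)/594⌉ − ⌈(38·571+83)/594⌉ = ⌈22352/594⌉ − ⌈21781/594⌉ = 38 − 37 = 1
n=39: ⌈(40·571+83)/594⌉ − ⌈(39·571+83)/594⌉ = ⌈22923/594⌉ − ⌈22352/594⌉ = 39 − 38 = 1
n=40: ⌈(41·571+83)/594⌉ − ⌈(40·571+83)/594⌉ = ⌈23494/594⌉ − ⌈22923/594⌉ = 40 − 39 = 1
n=41: ⌈(42·571+83)/594⌉ − ⌈(41·571+83)/594⌉ = ⌈24065/594⌉ − ⌈23494/594⌉ = 41 − 40 = 1
n=42: ⌈(43·571+83)/594⌉ − ⌈(42·571+83)/594⌉ = ⌈24636/594⌉ − ⌈24065/594⌉ = 42 − 41 = 1
n=43: ⌈(44·571+83)/594⌉ − ⌈(43·571+83)/594⌉ = ⌈25207/594⌉ − ⌈24636/594⌉ = 43 − 42 = 1
n=44: ⌈(45·571+83)/594⌉ − ⌈(44·571+83)/594⌉ = ⌈25778/594⌉ − ⌈25207/594⌉ = 44 − 43 = 1
n=45: ⌈(46·571+83)/594⌉ − ⌈(45·571+83)/594⌉ = ⌈26349/594⌉ − ⌈25778/594⌉ = 45 − 44 = 1
n=46: ⌈(47·571+83)/594⌉ − ⌈(46·571+83)/594⌉ = ⌈26920/594⌉ − ⌈26349/594⌉ = 46 − 45 = 1
n=47: ⌈(48·571+83)/594⌉ − ⌈(47·571+83)/594⌉ = ⌈27491/594⌉ − ⌈26920/594⌉ = 47 − 46 = 1
n=48: ⌈(49·571+83)/594⌉ − ⌈(48·571+83)/594⌉ = ⌈28062/594⌉ − ⌈27491/594⌉ = 48 − 47 = 1
n=49: ⌈(50·571+83)/594⌉ − ⌈(49·571+83)/594⌉ = ⌈28633/594⌉ − ⌈28062/594⌉ = 49 − 48 = 1
n=50: ⌈(51·571+83)/594⌉ − ⌈(50·571+83)/594⌉ = ⌈29204/594⌉ − ⌈28633/594⌉ = 50 − 49 = 1
n=51: ⌈(52·571+83)/594⌉ − ⌈(51·571+83)/594⌉ = ⌈29775/594⌉ − ⌈29204/594⌉ = 51 − 50 = 1
n=52: ⌈(53·571+83)/594⌉ − ⌈(52·571+83)/594⌉ = ⌈30346/594⌉ − ⌈29775/594⌉ = 52 − 51 = 1
n=53: ⌈(54·571+83)/594⌉ − ⌈(53·571+83)/594⌉ = ⌈30917/594⌉ − ⌈30346/594⌉ = 53 − 52 = 1
n=54: ⌈(55·571+83)/594⌉ − ⌈(54·571+83)/594⌉ = ⌈31488/594⌉ − ⌈30917/594⌉ = 54 − 53 = 1
n=55: ⌈(56·571+83)/594⌉ − ⌈(55·571+83)/594⌉ = ⌈32059/594⌉ − ⌈31488/594⌉ = 54 − 54 = 0
n=56: ⌈(57·571+83)/594⌉ − ⌈(56·571+83)/594⌉ = ⌈32630/594⌉ − ⌈32059/594⌉ = 55 − 54 = 1
n=57: ⌈(58·571+83)/594⌉ − ⌈(57·571+83)/594⌉ = ⌈33201/594⌉ − ⌈32630/594⌉ = 56 − 55 = 1
n=58: ⌈(59·571+83)/594⌉ − ⌈(58·571+83)/594⌉ = ⌈33772/594⌉ − ⌈33201/594⌉ = 57 − 56 = 1
n=59: ⌈(60·571+83)/594⌉ − ⌈(59·571+83)/594⌉ = ⌈34343/594⌉ − ⌈33772/594⌉ = 58 − 57 = 1
n=60: ⌈(61·571+83)/594⌉ − ⌈(60·571+83)/594⌉ = ⌈34914/594⌉ − ⌈34343/594⌉ = 59 − 58 = 1
n=61: ⌈(62·571+83)/594⌉ − ⌈(61·571+83)/594⌉ = ⌈35485/594⌉ − ⌈34914/594⌉ = 60 − 59 = 1
n=62: ⌈(63·571+83)/594⌉ − ⌈(62·571+83)/594⌉ = ⌈36056/594⌉ − ⌈35485/594⌉ = 61 − 60 = 1
n=63: ⌈(64·571+83)/594⌉ − ⌈(63·571+83)/594⌉ = ⌈36627/594⌉ − ⌈36056/594⌉ = 62 − 61 = 1
n=64: ⌈(65·571+83)/594⌉ − ⌈(64·571+83)/594⌉ = ⌈37198/594⌉ − ⌈36627/594⌉ = 63 − 62 = 1
n=65: ⌈(66·571+83)/594⌉ − ⌈(65·571+83)/594⌉ = ⌈37769/594⌉ − ⌈37198/594⌉ = 64 − 63 = 1
n=66: ⌈(67·571+83)/594⌉ − ⌈(66·571+83)/594⌉ = ⌈38340/594⌉ − ⌈37769/594⌉ = 65 − 64 = 1
n=67: ⌈(68·571+83)/594⌉ − ⌈(67·571+83)/594⌉ = ⌈38911/594⌉ − ⌈38340/594⌉ = 66 − 65 = 1
n=68: ⌈(69·571+83)/594⌉ − ⌈(68·571+83)/594⌉ = ⌈39482/594⌉ − ⌈38911/594⌉ = 67 − 66 = 1
n=69: ⌈(70·571+83)/594⌉ − ⌈(69·571+83)/594⌉ = ⌈40053/594⌉ − ⌈39482/594⌉ = 68 − 67 = 1
n=70: ⌈(71·571+83)/594⌉ − ⌈(70·571+83)/594⌉ = ⌈40624/594⌉ − ⌈40053/594⌉ = 69 − 68 = 1
n=71: ⌈(72·571+83)/594⌉ − ⌈(71·571+83)/594⌉ = ⌈41195/594⌉ − ⌈40624/594⌉ = 70 − 69 = 1
n=72: ⌈(73·571+83)/594⌉ − ⌈(72·571+83)/594⌉ = ⌈41766/594⌉ − ⌈41195/594⌉ = 71 − 70 = 1
n=73: ⌈(74·571+83)/594⌉ − ⌈(73·571+83)/594⌉ = ⌈42337/594⌉ − ⌈41766/594⌉ = 72 − 71 = 1
n=74: ⌈(75·571+83)/594⌉ − ⌈(74·571+83)/594⌉ = ⌈42908/594⌉ − ⌈42337/594⌉ = 73 − 72 = 1
n=75: ⌈(76·571+83)/594⌉ − ⌈(75·571+83)/594⌉ = ⌈43479/594⌉ − ⌈42908/594⌉ = 74 − 73 = 1
n=76: ⌈(77·571+83)/594⌉ − ⌈(76·571+83)/594⌉ = ⌈44050/594⌉ − ⌈43479/594⌉ = 75 − 74 = 1
n=77: ⌈(78·571+83)/594⌉ − ⌈(77·571+83)/594⌉ = ⌈44621/594⌉ − ⌈44050/594⌉ = 76 − 75 = 1
n=78: ⌈(79·571+83)/594⌉ − ⌈(78·571+83)/594⌉ = ⌈45192/594⌉ − ⌈44621/594⌉ = 77 − 76 = 1
n=79: ⌈(80·571+83)/594⌉ − ⌈(79·571+83)/594⌉ = ⌈45763/594⌉ − ⌈45192/594⌉ = 78 − 77 = 1
n=80: ⌈(81·571+83)/594⌉ − ⌈(80·571+83)/594⌉ = ⌈46334/594⌉ − ⌈45763/594⌉ = 79 − 78 = 1

111011111111111111111111111110111111111111111111111111101111111111111111111111111


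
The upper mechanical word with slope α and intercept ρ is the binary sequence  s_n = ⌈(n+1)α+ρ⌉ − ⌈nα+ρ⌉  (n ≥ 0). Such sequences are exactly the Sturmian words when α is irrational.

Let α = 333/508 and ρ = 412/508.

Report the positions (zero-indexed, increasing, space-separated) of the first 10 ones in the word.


0 1 3 4 6 7 9 10 12 14

n=0: ⌈745/508⌉−⌈412/508⌉ = 2−1 = 1  ← one
n=1: ⌈1078/508⌉−⌈745/508⌉ = 3−2 = 1  ← one
n=2: ⌈1411/508⌉−⌈1078/508⌉ = 3−3 = 0
n=3: ⌈1744/508⌉−⌈1411/508⌉ = 4−3 = 1  ← one
n=4: ⌈2077/508⌉−⌈1744/508⌉ = 5−4 = 1  ← one
n=5: ⌈2410/508⌉−⌈2077/508⌉ = 5−5 = 0
n=6: ⌈2743/508⌉−⌈2410/508⌉ = 6−5 = 1  ← one
n=7: ⌈3076/508⌉−⌈2743/508⌉ = 7−6 = 1  ← one
n=8: ⌈3409/508⌉−⌈3076/508⌉ = 7−7 = 0
n=9: ⌈3742/508⌉−⌈3409/508⌉ = 8−7 = 1  ← one
n=10: ⌈4075/508⌉−⌈3742/508⌉ = 9−8 = 1  ← one
n=11: ⌈4408/508⌉−⌈4075/508⌉ = 9−9 = 0
n=12: ⌈4741/508⌉−⌈4408/508⌉ = 10−9 = 1  ← one
n=13: ⌈5074/508⌉−⌈4741/508⌉ = 10−10 = 0
n=14: ⌈5407/508⌉−⌈5074/508⌉ = 11−10 = 1  ← one
positions of the first 10 ones: 0 1 3 4 6 7 9 10 12 14


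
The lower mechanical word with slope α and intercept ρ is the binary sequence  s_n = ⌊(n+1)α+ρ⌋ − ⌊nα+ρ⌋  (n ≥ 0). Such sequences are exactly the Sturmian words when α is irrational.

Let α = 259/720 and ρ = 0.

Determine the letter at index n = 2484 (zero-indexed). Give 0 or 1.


(n+1)α + ρ = (2485·259) / 720 = 643615/720
nα + ρ     = (2484·259) / 720 = 643356/720
⌊643615/720⌋ = 893,  ⌊643356/720⌋ = 893
s_{2484} = 893 − 893 = 0

0


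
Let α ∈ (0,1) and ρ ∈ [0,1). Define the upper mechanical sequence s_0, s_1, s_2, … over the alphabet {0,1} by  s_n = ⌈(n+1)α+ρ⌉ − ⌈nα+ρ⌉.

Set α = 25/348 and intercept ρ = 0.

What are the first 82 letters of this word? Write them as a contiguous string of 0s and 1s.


n=0: ⌈(1·25)/348⌉ − ⌈(0·25)/348⌉ = ⌈25/348⌉ − ⌈0/348⌉ = 1 − 0 = 1
n=1: ⌈(2·25)/348⌉ − ⌈(1·25)/348⌉ = ⌈50/348⌉ − ⌈25/348⌉ = 1 − 1 = 0
n=2: ⌈(3·25)/348⌉ − ⌈(2·25)/348⌉ = ⌈75/348⌉ − ⌈50/348⌉ = 1 − 1 = 0
n=3: ⌈(4·25)/348⌉ − ⌈(3·25)/348⌉ = ⌈100/348⌉ − ⌈75/348⌉ = 1 − 1 = 0
n=4: ⌈(5·25)/348⌉ − ⌈(4·25)/348⌉ = ⌈125/348⌉ − ⌈100/348⌉ = 1 − 1 = 0
n=5: ⌈(6·25)/348⌉ − ⌈(5·25)/348⌉ = ⌈150/348⌉ − ⌈125/348⌉ = 1 − 1 = 0
n=6: ⌈(7·25)/348⌉ − ⌈(6·25)/348⌉ = ⌈175/348⌉ − ⌈150/348⌉ = 1 − 1 = 0
n=7: ⌈(8·25)/348⌉ − ⌈(7·25)/348⌉ = ⌈200/348⌉ − ⌈175/348⌉ = 1 − 1 = 0
n=8: ⌈(9·25)/348⌉ − ⌈(8·25)/348⌉ = ⌈225/348⌉ − ⌈200/348⌉ = 1 − 1 = 0
n=9: ⌈(10·25)/348⌉ − ⌈(9·25)/348⌉ = ⌈250/348⌉ − ⌈225/348⌉ = 1 − 1 = 0
n=10: ⌈(11·25)/348⌉ − ⌈(10·25)/348⌉ = ⌈275/348⌉ − ⌈250/348⌉ = 1 − 1 = 0
n=11: ⌈(12·25)/348⌉ − ⌈(11·25)/348⌉ = ⌈300/348⌉ − ⌈275/348⌉ = 1 − 1 = 0
n=12: ⌈(13·25)/348⌉ − ⌈(12·25)/348⌉ = ⌈325/348⌉ − ⌈300/348⌉ = 1 − 1 = 0
n=13: ⌈(14·25)/348⌉ − ⌈(13·25)/348⌉ = ⌈350/348⌉ − ⌈325/348⌉ = 2 − 1 = 1
n=14: ⌈(15·25)/348⌉ − ⌈(14·25)/348⌉ = ⌈375/348⌉ − ⌈350/348⌉ = 2 − 2 = 0
n=15: ⌈(16·25)/348⌉ − ⌈(15·25)/348⌉ = ⌈400/348⌉ − ⌈375/348⌉ = 2 − 2 = 0
n=16: ⌈(17·25)/348⌉ − ⌈(16·25)/348⌉ = ⌈425/348⌉ − ⌈400/348⌉ = 2 − 2 = 0
n=17: ⌈(18·25)/348⌉ − ⌈(17·25)/348⌉ = ⌈450/348⌉ − ⌈425/348⌉ = 2 − 2 = 0
n=18: ⌈(19·25)/348⌉ − ⌈(18·25)/348⌉ = ⌈475/348⌉ − ⌈450/348⌉ = 2 − 2 = 0
n=19: ⌈(20·25)/348⌉ − ⌈(19·25)/348⌉ = ⌈500/348⌉ − ⌈475/348⌉ = 2 − 2 = 0
n=20: ⌈(21·25)/348⌉ − ⌈(20·25)/348⌉ = ⌈525/348⌉ − ⌈500/348⌉ = 2 − 2 = 0
n=21: ⌈(22·25)/348⌉ − ⌈(21·25)/348⌉ = ⌈550/348⌉ − ⌈525/348⌉ = 2 − 2 = 0
n=22: ⌈(23·25)/348⌉ − ⌈(22·25)/348⌉ = ⌈575/348⌉ − ⌈550/348⌉ = 2 − 2 = 0
n=23: ⌈(24·25)/348⌉ − ⌈(23·25)/348⌉ = ⌈600/348⌉ − ⌈575/348⌉ = 2 − 2 = 0
n=24: ⌈(25·25)/348⌉ − ⌈(24·25)/348⌉ = ⌈625/348⌉ − ⌈600/348⌉ = 2 − 2 = 0
n=25: ⌈(26·25)/348⌉ − ⌈(25·25)/348⌉ = ⌈650/348⌉ − ⌈625/348⌉ = 2 − 2 = 0
n=26: ⌈(27·25)/348⌉ − ⌈(26·25)/348⌉ = ⌈675/348⌉ − ⌈650/348⌉ = 2 − 2 = 0
n=27: ⌈(28·25)/348⌉ − ⌈(27·25)/348⌉ = ⌈700/348⌉ − ⌈675/348⌉ = 3 − 2 = 1
n=28: ⌈(29·25)/348⌉ − ⌈(28·25)/348⌉ = ⌈725/348⌉ − ⌈700/348⌉ = 3 − 3 = 0
n=29: ⌈(30·25)/348⌉ − ⌈(29·25)/348⌉ = ⌈750/348⌉ − ⌈725/348⌉ = 3 − 3 = 0
n=30: ⌈(31·25)/348⌉ − ⌈(30·25)/348⌉ = ⌈775/348⌉ − ⌈750/348⌉ = 3 − 3 = 0
n=31: ⌈(32·25)/348⌉ − ⌈(31·25)/348⌉ = ⌈800/348⌉ − ⌈775/348⌉ = 3 − 3 = 0
n=32: ⌈(33·25)/348⌉ − ⌈(32·25)/348⌉ = ⌈825/348⌉ − ⌈800/348⌉ = 3 − 3 = 0
n=33: ⌈(34·25)/348⌉ − ⌈(33·25)/348⌉ = ⌈850/348⌉ − ⌈825/348⌉ = 3 − 3 = 0
n=34: ⌈(35·25)/348⌉ − ⌈(34·25)/348⌉ = ⌈875/348⌉ − ⌈850/348⌉ = 3 − 3 = 0
n=35: ⌈(36·25)/348⌉ − ⌈(35·25)/348⌉ = ⌈900/348⌉ − ⌈875/348⌉ = 3 − 3 = 0
n=36: ⌈(37·25)/348⌉ − ⌈(36·25)/348⌉ = ⌈925/348⌉ − ⌈900/348⌉ = 3 − 3 = 0
n=37: ⌈(38·25)/348⌉ − ⌈(37·25)/348⌉ = ⌈950/348⌉ − ⌈925/348⌉ = 3 − 3 = 0
n=38: ⌈(39·25)/348⌉ − ⌈(38·25)/348⌉ = ⌈975/348⌉ − ⌈950/348⌉ = 3 − 3 = 0
n=39: ⌈(40·25)/348⌉ − ⌈(39·25)/348⌉ = ⌈1000/348⌉ − ⌈975/348⌉ = 3 − 3 = 0
n=40: ⌈(41·25)/348⌉ − ⌈(40·25)/348⌉ = ⌈1025/348⌉ − ⌈1000/348⌉ = 3 − 3 = 0
n=41: ⌈(42·25)/348⌉ − ⌈(41·25)/348⌉ = ⌈1050/348⌉ − ⌈1025/348⌉ = 4 − 3 = 1
n=42: ⌈(43·25)/348⌉ − ⌈(42·25)/348⌉ = ⌈1075/348⌉ − ⌈1050/348⌉ = 4 − 4 = 0
n=43: ⌈(44·25)/348⌉ − ⌈(43·25)/348⌉ = ⌈1100/348⌉ − ⌈1075/348⌉ = 4 − 4 = 0
n=44: ⌈(45·25)/348⌉ − ⌈(44·25)/348⌉ = ⌈1125/348⌉ − ⌈1100/348⌉ = 4 − 4 = 0
n=45: ⌈(46·25)/348⌉ − ⌈(45·25)/348⌉ = ⌈1150/348⌉ − ⌈1125/348⌉ = 4 − 4 = 0
n=46: ⌈(47·25)/348⌉ − ⌈(46·25)/348⌉ = ⌈1175/348⌉ − ⌈1150/348⌉ = 4 − 4 = 0
n=47: ⌈(48·25)/348⌉ − ⌈(47·25)/348⌉ = ⌈1200/348⌉ − ⌈1175/348⌉ = 4 − 4 = 0
n=48: ⌈(49·25)/348⌉ − ⌈(48·25)/348⌉ = ⌈1225/348⌉ − ⌈1200/348⌉ = 4 − 4 = 0
n=49: ⌈(50·25)/348⌉ − ⌈(49·25)/348⌉ = ⌈1250/348⌉ − ⌈1225/348⌉ = 4 − 4 = 0
n=50: ⌈(51·25)/348⌉ − ⌈(50·25)/348⌉ = ⌈1275/348⌉ − ⌈1250/348⌉ = 4 − 4 = 0
n=51: ⌈(52·25)/348⌉ − ⌈(51·25)/348⌉ = ⌈1300/348⌉ − ⌈1275/348⌉ = 4 − 4 = 0
n=52: ⌈(53·25)/348⌉ − ⌈(52·25)/348⌉ = ⌈1325/348⌉ − ⌈1300/348⌉ = 4 − 4 = 0
n=53: ⌈(54·25)/348⌉ − ⌈(53·25)/348⌉ = ⌈1350/348⌉ − ⌈1325/348⌉ = 4 − 4 = 0
n=54: ⌈(55·25)/348⌉ − ⌈(54·25)/348⌉ = ⌈1375/348⌉ − ⌈1350/348⌉ = 4 − 4 = 0
n=55: ⌈(56·25)/348⌉ − ⌈(55·25)/348⌉ = ⌈1400/348⌉ − ⌈1375/348⌉ = 5 − 4 = 1
n=56: ⌈(57·25)/348⌉ − ⌈(56·25)/348⌉ = ⌈1425/348⌉ − ⌈1400/348⌉ = 5 − 5 = 0
n=57: ⌈(58·25)/348⌉ − ⌈(57·25)/348⌉ = ⌈1450/348⌉ − ⌈1425/348⌉ = 5 − 5 = 0
n=58: ⌈(59·25)/348⌉ − ⌈(58·25)/348⌉ = ⌈1475/348⌉ − ⌈1450/348⌉ = 5 − 5 = 0
n=59: ⌈(60·25)/348⌉ − ⌈(59·25)/348⌉ = ⌈1500/348⌉ − ⌈1475/348⌉ = 5 − 5 = 0
n=60: ⌈(61·25)/348⌉ − ⌈(60·25)/348⌉ = ⌈1525/348⌉ − ⌈1500/348⌉ = 5 − 5 = 0
n=61: ⌈(62·25)/348⌉ − ⌈(61·25)/348⌉ = ⌈1550/348⌉ − ⌈1525/348⌉ = 5 − 5 = 0
n=62: ⌈(63·25)/348⌉ − ⌈(62·25)/348⌉ = ⌈1575/348⌉ − ⌈1550/348⌉ = 5 − 5 = 0
n=63: ⌈(64·25)/348⌉ − ⌈(63·25)/348⌉ = ⌈1600/348⌉ − ⌈1575/348⌉ = 5 − 5 = 0
n=64: ⌈(65·25)/348⌉ − ⌈(64·25)/348⌉ = ⌈1625/348⌉ − ⌈1600/348⌉ = 5 − 5 = 0
n=65: ⌈(66·25)/348⌉ − ⌈(65·25)/348⌉ = ⌈1650/348⌉ − ⌈1625/348⌉ = 5 − 5 = 0
n=66: ⌈(67·25)/348⌉ − ⌈(66·25)/348⌉ = ⌈1675/348⌉ − ⌈1650/348⌉ = 5 − 5 = 0
n=67: ⌈(68·25)/348⌉ − ⌈(67·25)/348⌉ = ⌈1700/348⌉ − ⌈1675/348⌉ = 5 − 5 = 0
n=68: ⌈(69·25)/348⌉ − ⌈(68·25)/348⌉ = ⌈1725/348⌉ − ⌈1700/348⌉ = 5 − 5 = 0
n=69: ⌈(70·25)/348⌉ − ⌈(69·25)/348⌉ = ⌈1750/348⌉ − ⌈1725/348⌉ = 6 − 5 = 1
n=70: ⌈(71·25)/348⌉ − ⌈(70·25)/348⌉ = ⌈1775/348⌉ − ⌈1750/348⌉ = 6 − 6 = 0
n=71: ⌈(72·25)/348⌉ − ⌈(71·25)/348⌉ = ⌈1800/348⌉ − ⌈1775/348⌉ = 6 − 6 = 0
n=72: ⌈(73·25)/348⌉ − ⌈(72·25)/348⌉ = ⌈1825/348⌉ − ⌈1800/348⌉ = 6 − 6 = 0
n=73: ⌈(74·25)/348⌉ − ⌈(73·25)/348⌉ = ⌈1850/348⌉ − ⌈1825/348⌉ = 6 − 6 = 0
n=74: ⌈(75·25)/348⌉ − ⌈(74·25)/348⌉ = ⌈1875/348⌉ − ⌈1850/348⌉ = 6 − 6 = 0
n=75: ⌈(76·25)/348⌉ − ⌈(75·25)/348⌉ = ⌈1900/348⌉ − ⌈1875/348⌉ = 6 − 6 = 0
n=76: ⌈(77·25)/348⌉ − ⌈(76·25)/348⌉ = ⌈1925/348⌉ − ⌈1900/348⌉ = 6 − 6 = 0
n=77: ⌈(78·25)/348⌉ − ⌈(77·25)/348⌉ = ⌈1950/348⌉ − ⌈1925/348⌉ = 6 − 6 = 0
n=78: ⌈(79·25)/348⌉ − ⌈(78·25)/348⌉ = ⌈1975/348⌉ − ⌈1950/348⌉ = 6 − 6 = 0
n=79: ⌈(80·25)/348⌉ − ⌈(79·25)/348⌉ = ⌈2000/348⌉ − ⌈1975/348⌉ = 6 − 6 = 0
n=80: ⌈(81·25)/348⌉ − ⌈(80·25)/348⌉ = ⌈2025/348⌉ − ⌈2000/348⌉ = 6 − 6 = 0
n=81: ⌈(82·25)/348⌉ − ⌈(81·25)/348⌉ = ⌈2050/348⌉ − ⌈2025/348⌉ = 6 − 6 = 0

1000000000000100000000000001000000000000010000000000000100000000000001000000000000


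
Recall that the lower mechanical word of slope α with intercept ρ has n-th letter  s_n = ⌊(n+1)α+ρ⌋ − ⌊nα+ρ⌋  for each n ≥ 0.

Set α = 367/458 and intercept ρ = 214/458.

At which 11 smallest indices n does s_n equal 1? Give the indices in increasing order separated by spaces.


0 1 3 4 5 6 8 9 10 11 13

n=0: ⌊581/458⌋−⌊214/458⌋ = 1−0 = 1  ← one
n=1: ⌊948/458⌋−⌊581/458⌋ = 2−1 = 1  ← one
n=2: ⌊1315/458⌋−⌊948/458⌋ = 2−2 = 0
n=3: ⌊1682/458⌋−⌊1315/458⌋ = 3−2 = 1  ← one
n=4: ⌊2049/458⌋−⌊1682/458⌋ = 4−3 = 1  ← one
n=5: ⌊2416/458⌋−⌊2049/458⌋ = 5−4 = 1  ← one
n=6: ⌊2783/458⌋−⌊2416/458⌋ = 6−5 = 1  ← one
n=7: ⌊3150/458⌋−⌊2783/458⌋ = 6−6 = 0
n=8: ⌊3517/458⌋−⌊3150/458⌋ = 7−6 = 1  ← one
n=9: ⌊3884/458⌋−⌊3517/458⌋ = 8−7 = 1  ← one
n=10: ⌊4251/458⌋−⌊3884/458⌋ = 9−8 = 1  ← one
n=11: ⌊4618/458⌋−⌊4251/458⌋ = 10−9 = 1  ← one
n=12: ⌊4985/458⌋−⌊4618/458⌋ = 10−10 = 0
n=13: ⌊5352/458⌋−⌊4985/458⌋ = 11−10 = 1  ← one
positions of the first 11 ones: 0 1 3 4 5 6 8 9 10 11 13


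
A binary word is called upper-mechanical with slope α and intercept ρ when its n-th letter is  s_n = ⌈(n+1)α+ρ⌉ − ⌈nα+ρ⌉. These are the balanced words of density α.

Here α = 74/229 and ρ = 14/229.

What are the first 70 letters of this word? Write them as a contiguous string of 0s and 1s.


0010001001001001001001001001001001001000100100100100100100100100100100

n=0: ⌈(1·74+14)/229⌉ − ⌈(0·74+14)/229⌉ = ⌈88/229⌉ − ⌈14/229⌉ = 1 − 1 = 0
n=1: ⌈(2·74+14)/229⌉ − ⌈(1·74+14)/229⌉ = ⌈162/229⌉ − ⌈88/229⌉ = 1 − 1 = 0
n=2: ⌈(3·74+14)/229⌉ − ⌈(2·74+14)/229⌉ = ⌈236/229⌉ − ⌈162/229⌉ = 2 − 1 = 1
n=3: ⌈(4·74+14)/229⌉ − ⌈(3·74+14)/229⌉ = ⌈310/229⌉ − ⌈236/229⌉ = 2 − 2 = 0
n=4: ⌈(5·74+14)/229⌉ − ⌈(4·74+14)/229⌉ = ⌈384/229⌉ − ⌈310/229⌉ = 2 − 2 = 0
n=5: ⌈(6·74+14)/229⌉ − ⌈(5·74+14)/229⌉ = ⌈458/229⌉ − ⌈384/229⌉ = 2 − 2 = 0
n=6: ⌈(7·74+14)/229⌉ − ⌈(6·74+14)/229⌉ = ⌈532/229⌉ − ⌈458/229⌉ = 3 − 2 = 1
n=7: ⌈(8·74+14)/229⌉ − ⌈(7·74+14)/229⌉ = ⌈606/229⌉ − ⌈532/229⌉ = 3 − 3 = 0
n=8: ⌈(9·74+14)/229⌉ − ⌈(8·74+14)/229⌉ = ⌈680/229⌉ − ⌈606/229⌉ = 3 − 3 = 0
n=9: ⌈(10·74+14)/229⌉ − ⌈(9·74+14)/229⌉ = ⌈754/229⌉ − ⌈680/229⌉ = 4 − 3 = 1
n=10: ⌈(11·74+14)/229⌉ − ⌈(10·74+14)/229⌉ = ⌈828/229⌉ − ⌈754/229⌉ = 4 − 4 = 0
n=11: ⌈(12·74+14)/229⌉ − ⌈(11·74+14)/229⌉ = ⌈902/229⌉ − ⌈828/229⌉ = 4 − 4 = 0
n=12: ⌈(13·74+14)/229⌉ − ⌈(12·74+14)/229⌉ = ⌈976/229⌉ − ⌈902/229⌉ = 5 − 4 = 1
n=13: ⌈(14·74+14)/229⌉ − ⌈(13·74+14)/229⌉ = ⌈1050/229⌉ − ⌈976/229⌉ = 5 − 5 = 0
n=14: ⌈(15·74+14)/229⌉ − ⌈(14·74+14)/229⌉ = ⌈1124/229⌉ − ⌈1050/229⌉ = 5 − 5 = 0
n=15: ⌈(16·74+14)/229⌉ − ⌈(15·74+14)/229⌉ = ⌈1198/229⌉ − ⌈1124/229⌉ = 6 − 5 = 1
n=16: ⌈(17·74+14)/229⌉ − ⌈(16·74+14)/229⌉ = ⌈1272/229⌉ − ⌈1198/229⌉ = 6 − 6 = 0
n=17: ⌈(18·74+14)/229⌉ − ⌈(17·74+14)/229⌉ = ⌈1346/229⌉ − ⌈1272/229⌉ = 6 − 6 = 0
n=18: ⌈(19·74+14)/229⌉ − ⌈(18·74+14)/229⌉ = ⌈1420/229⌉ − ⌈1346/229⌉ = 7 − 6 = 1
n=19: ⌈(20·74+14)/229⌉ − ⌈(19·74+14)/229⌉ = ⌈1494/229⌉ − ⌈1420/229⌉ = 7 − 7 = 0
n=20: ⌈(21·74+14)/229⌉ − ⌈(20·74+14)/229⌉ = ⌈1568/229⌉ − ⌈1494/229⌉ = 7 − 7 = 0
n=21: ⌈(22·74+14)/229⌉ − ⌈(21·74+14)/229⌉ = ⌈1642/229⌉ − ⌈1568/229⌉ = 8 − 7 = 1
n=22: ⌈(23·74+14)/229⌉ − ⌈(22·74+14)/229⌉ = ⌈1716/229⌉ − ⌈1642/229⌉ = 8 − 8 = 0
n=23: ⌈(24·74+14)/229⌉ − ⌈(23·74+14)/229⌉ = ⌈1790/229⌉ − ⌈1716/229⌉ = 8 − 8 = 0
n=24: ⌈(25·74+14)/229⌉ − ⌈(24·74+14)/229⌉ = ⌈1864/229⌉ − ⌈1790/229⌉ = 9 − 8 = 1
n=25: ⌈(26·74+14)/229⌉ − ⌈(25·74+14)/229⌉ = ⌈1938/229⌉ − ⌈1864/229⌉ = 9 − 9 = 0
n=26: ⌈(27·74+14)/229⌉ − ⌈(26·74+14)/229⌉ = ⌈2012/229⌉ − ⌈1938/229⌉ = 9 − 9 = 0
n=27: ⌈(28·74+14)/229⌉ − ⌈(27·74+14)/229⌉ = ⌈2086/229⌉ − ⌈2012/229⌉ = 10 − 9 = 1
n=28: ⌈(29·74+14)/229⌉ − ⌈(28·74+14)/229⌉ = ⌈2160/229⌉ − ⌈2086/229⌉ = 10 − 10 = 0
n=29: ⌈(30·74+14)/229⌉ − ⌈(29·74+14)/229⌉ = ⌈2234/229⌉ − ⌈2160/229⌉ = 10 − 10 = 0
n=30: ⌈(31·74+14)/229⌉ − ⌈(30·74+14)/229⌉ = ⌈2308/229⌉ − ⌈2234/229⌉ = 11 − 10 = 1
n=31: ⌈(32·74+14)/229⌉ − ⌈(31·74+14)/229⌉ = ⌈2382/229⌉ − ⌈2308/229⌉ = 11 − 11 = 0
n=32: ⌈(33·74+14)/229⌉ − ⌈(32·74+14)/229⌉ = ⌈2456/229⌉ − ⌈2382/229⌉ = 11 − 11 = 0
n=33: ⌈(34·74+14)/229⌉ − ⌈(33·74+14)/229⌉ = ⌈2530/229⌉ − ⌈2456/229⌉ = 12 − 11 = 1
n=34: ⌈(35·74+14)/229⌉ − ⌈(34·74+14)/229⌉ = ⌈2604/229⌉ − ⌈2530/229⌉ = 12 − 12 = 0
n=35: ⌈(36·74+14)/229⌉ − ⌈(35·74+14)/229⌉ = ⌈2678/229⌉ − ⌈2604/229⌉ = 12 − 12 = 0
n=36: ⌈(37·74+14)/229⌉ − ⌈(36·74+14)/229⌉ = ⌈2752/229⌉ − ⌈2678/229⌉ = 13 − 12 = 1
n=37: ⌈(38·74+14)/229⌉ − ⌈(37·74+14)/229⌉ = ⌈2826/229⌉ − ⌈2752/229⌉ = 13 − 13 = 0
n=38: ⌈(39·74+14)/229⌉ − ⌈(38·74+14)/229⌉ = ⌈2900/229⌉ − ⌈2826/229⌉ = 13 − 13 = 0
n=39: ⌈(40·74+14)/229⌉ − ⌈(39·74+14)/229⌉ = ⌈2974/229⌉ − ⌈2900/229⌉ = 13 − 13 = 0
n=40: ⌈(41·74+14)/229⌉ − ⌈(40·74+14)/229⌉ = ⌈3048/229⌉ − ⌈2974/229⌉ = 14 − 13 = 1
n=41: ⌈(42·74+14)/229⌉ − ⌈(41·74+14)/229⌉ = ⌈3122/229⌉ − ⌈3048/229⌉ = 14 − 14 = 0
n=42: ⌈(43·74+14)/229⌉ − ⌈(42·74+14)/229⌉ = ⌈3196/229⌉ − ⌈3122/229⌉ = 14 − 14 = 0
n=43: ⌈(44·74+14)/229⌉ − ⌈(43·74+14)/229⌉ = ⌈3270/229⌉ − ⌈3196/229⌉ = 15 − 14 = 1
n=44: ⌈(45·74+14)/229⌉ − ⌈(44·74+14)/229⌉ = ⌈3344/229⌉ − ⌈3270/229⌉ = 15 − 15 = 0
n=45: ⌈(46·74+14)/229⌉ − ⌈(45·74+14)/229⌉ = ⌈3418/229⌉ − ⌈3344/229⌉ = 15 − 15 = 0
n=46: ⌈(47·74+14)/229⌉ − ⌈(46·74+14)/229⌉ = ⌈3492/229⌉ − ⌈3418/229⌉ = 16 − 15 = 1
n=47: ⌈(48·74+14)/229⌉ − ⌈(47·74+14)/229⌉ = ⌈3566/229⌉ − ⌈3492/229⌉ = 16 − 16 = 0
n=48: ⌈(49·74+14)/229⌉ − ⌈(48·74+14)/229⌉ = ⌈3640/229⌉ − ⌈3566/229⌉ = 16 − 16 = 0
n=49: ⌈(50·74+14)/229⌉ − ⌈(49·74+14)/229⌉ = ⌈3714/229⌉ − ⌈3640/229⌉ = 17 − 16 = 1
n=50: ⌈(51·74+14)/229⌉ − ⌈(50·74+14)/229⌉ = ⌈3788/229⌉ − ⌈3714/229⌉ = 17 − 17 = 0
n=51: ⌈(52·74+14)/229⌉ − ⌈(51·74+14)/229⌉ = ⌈3862/229⌉ − ⌈3788/229⌉ = 17 − 17 = 0
n=52: ⌈(53·74+14)/229⌉ − ⌈(52·74+14)/229⌉ = ⌈3936/229⌉ − ⌈3862/229⌉ = 18 − 17 = 1
n=53: ⌈(54·74+14)/229⌉ − ⌈(53·74+14)/229⌉ = ⌈4010/229⌉ − ⌈3936/229⌉ = 18 − 18 = 0
n=54: ⌈(55·74+14)/229⌉ − ⌈(54·74+14)/229⌉ = ⌈4084/229⌉ − ⌈4010/229⌉ = 18 − 18 = 0
n=55: ⌈(56·74+14)/229⌉ − ⌈(55·74+14)/229⌉ = ⌈4158/229⌉ − ⌈4084/229⌉ = 19 − 18 = 1
n=56: ⌈(57·74+14)/229⌉ − ⌈(56·74+14)/229⌉ = ⌈4232/229⌉ − ⌈4158/229⌉ = 19 − 19 = 0
n=57: ⌈(58·74+14)/229⌉ − ⌈(57·74+14)/229⌉ = ⌈4306/229⌉ − ⌈4232/229⌉ = 19 − 19 = 0
n=58: ⌈(59·74+14)/229⌉ − ⌈(58·74+14)/229⌉ = ⌈4380/229⌉ − ⌈4306/229⌉ = 20 − 19 = 1
n=59: ⌈(60·74+14)/229⌉ − ⌈(59·74+14)/229⌉ = ⌈4454/229⌉ − ⌈4380/229⌉ = 20 − 20 = 0
n=60: ⌈(61·74+14)/229⌉ − ⌈(60·74+14)/229⌉ = ⌈4528/229⌉ − ⌈4454/229⌉ = 20 − 20 = 0
n=61: ⌈(62·74+14)/229⌉ − ⌈(61·74+14)/229⌉ = ⌈4602/229⌉ − ⌈4528/229⌉ = 21 − 20 = 1
n=62: ⌈(63·74+14)/229⌉ − ⌈(62·74+14)/229⌉ = ⌈4676/229⌉ − ⌈4602/229⌉ = 21 − 21 = 0
n=63: ⌈(64·74+14)/229⌉ − ⌈(63·74+14)/229⌉ = ⌈4750/229⌉ − ⌈4676/229⌉ = 21 − 21 = 0
n=64: ⌈(65·74+14)/229⌉ − ⌈(64·74+14)/229⌉ = ⌈4824/229⌉ − ⌈4750/229⌉ = 22 − 21 = 1
n=65: ⌈(66·74+14)/229⌉ − ⌈(65·74+14)/229⌉ = ⌈4898/229⌉ − ⌈4824/229⌉ = 22 − 22 = 0
n=66: ⌈(67·74+14)/229⌉ − ⌈(66·74+14)/229⌉ = ⌈4972/229⌉ − ⌈4898/229⌉ = 22 − 22 = 0
n=67: ⌈(68·74+14)/229⌉ − ⌈(67·74+14)/229⌉ = ⌈5046/229⌉ − ⌈4972/229⌉ = 23 − 22 = 1
n=68: ⌈(69·74+14)/229⌉ − ⌈(68·74+14)/229⌉ = ⌈5120/229⌉ − ⌈5046/229⌉ = 23 − 23 = 0
n=69: ⌈(70·74+14)/229⌉ − ⌈(69·74+14)/229⌉ = ⌈5194/229⌉ − ⌈5120/229⌉ = 23 − 23 = 0


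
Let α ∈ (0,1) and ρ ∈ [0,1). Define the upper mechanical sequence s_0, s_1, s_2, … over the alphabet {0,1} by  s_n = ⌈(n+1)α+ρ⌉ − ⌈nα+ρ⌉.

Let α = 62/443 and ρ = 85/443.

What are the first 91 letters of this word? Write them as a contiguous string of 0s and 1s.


n=0: ⌈(1·62+85)/443⌉ − ⌈(0·62+85)/443⌉ = ⌈147/443⌉ − ⌈85/443⌉ = 1 − 1 = 0
n=1: ⌈(2·62+85)/443⌉ − ⌈(1·62+85)/443⌉ = ⌈209/443⌉ − ⌈147/443⌉ = 1 − 1 = 0
n=2: ⌈(3·62+85)/443⌉ − ⌈(2·62+85)/443⌉ = ⌈271/443⌉ − ⌈209/443⌉ = 1 − 1 = 0
n=3: ⌈(4·62+85)/443⌉ − ⌈(3·62+85)/443⌉ = ⌈333/443⌉ − ⌈271/443⌉ = 1 − 1 = 0
n=4: ⌈(5·62+85)/443⌉ − ⌈(4·62+85)/443⌉ = ⌈395/443⌉ − ⌈333/443⌉ = 1 − 1 = 0
n=5: ⌈(6·62+85)/443⌉ − ⌈(5·62+85)/443⌉ = ⌈457/443⌉ − ⌈395/443⌉ = 2 − 1 = 1
n=6: ⌈(7·62+85)/443⌉ − ⌈(6·62+85)/443⌉ = ⌈519/443⌉ − ⌈457/443⌉ = 2 − 2 = 0
n=7: ⌈(8·62+85)/443⌉ − ⌈(7·62+85)/443⌉ = ⌈581/443⌉ − ⌈519/443⌉ = 2 − 2 = 0
n=8: ⌈(9·62+85)/443⌉ − ⌈(8·62+85)/443⌉ = ⌈643/443⌉ − ⌈581/443⌉ = 2 − 2 = 0
n=9: ⌈(10·62+85)/443⌉ − ⌈(9·62+85)/443⌉ = ⌈705/443⌉ − ⌈643/443⌉ = 2 − 2 = 0
n=10: ⌈(11·62+85)/443⌉ − ⌈(10·62+85)/443⌉ = ⌈767/443⌉ − ⌈705/443⌉ = 2 − 2 = 0
n=11: ⌈(12·62+85)/443⌉ − ⌈(11·62+85)/443⌉ = ⌈829/443⌉ − ⌈767/443⌉ = 2 − 2 = 0
n=12: ⌈(13·62+85)/443⌉ − ⌈(12·62+85)/443⌉ = ⌈891/443⌉ − ⌈829/443⌉ = 3 − 2 = 1
n=13: ⌈(14·62+85)/443⌉ − ⌈(13·62+85)/443⌉ = ⌈953/443⌉ − ⌈891/443⌉ = 3 − 3 = 0
n=14: ⌈(15·62+85)/443⌉ − ⌈(14·62+85)/443⌉ = ⌈1015/443⌉ − ⌈953/443⌉ = 3 − 3 = 0
n=15: ⌈(16·62+85)/443⌉ − ⌈(15·62+85)/443⌉ = ⌈1077/443⌉ − ⌈1015/443⌉ = 3 − 3 = 0
n=16: ⌈(17·62+85)/443⌉ − ⌈(16·62+85)/443⌉ = ⌈1139/443⌉ − ⌈1077/443⌉ = 3 − 3 = 0
n=17: ⌈(18·62+85)/443⌉ − ⌈(17·62+85)/443⌉ = ⌈1201/443⌉ − ⌈1139/443⌉ = 3 − 3 = 0
n=18: ⌈(19·62+85)/443⌉ − ⌈(18·62+85)/443⌉ = ⌈1263/443⌉ − ⌈1201/443⌉ = 3 − 3 = 0
n=19: ⌈(20·62+85)/443⌉ − ⌈(19·62+85)/443⌉ = ⌈1325/443⌉ − ⌈1263/443⌉ = 3 − 3 = 0
n=20: ⌈(21·62+85)/443⌉ − ⌈(20·62+85)/443⌉ = ⌈1387/443⌉ − ⌈1325/443⌉ = 4 − 3 = 1
n=21: ⌈(22·62+85)/443⌉ − ⌈(21·62+85)/443⌉ = ⌈1449/443⌉ − ⌈1387/443⌉ = 4 − 4 = 0
n=22: ⌈(23·62+85)/443⌉ − ⌈(22·62+85)/443⌉ = ⌈1511/443⌉ − ⌈1449/443⌉ = 4 − 4 = 0
n=23: ⌈(24·62+85)/443⌉ − ⌈(23·62+85)/443⌉ = ⌈1573/443⌉ − ⌈1511/443⌉ = 4 − 4 = 0
n=24: ⌈(25·62+85)/443⌉ − ⌈(24·62+85)/443⌉ = ⌈1635/443⌉ − ⌈1573/443⌉ = 4 − 4 = 0
n=25: ⌈(26·62+85)/443⌉ − ⌈(25·62+85)/443⌉ = ⌈1697/443⌉ − ⌈1635/443⌉ = 4 − 4 = 0
n=26: ⌈(27·62+85)/443⌉ − ⌈(26·62+85)/443⌉ = ⌈1759/443⌉ − ⌈1697/443⌉ = 4 − 4 = 0
n=27: ⌈(28·62+85)/443⌉ − ⌈(27·62+85)/443⌉ = ⌈1821/443⌉ − ⌈1759/443⌉ = 5 − 4 = 1
n=28: ⌈(29·62+85)/443⌉ − ⌈(28·62+85)/443⌉ = ⌈1883/443⌉ − ⌈1821/443⌉ = 5 − 5 = 0
n=29: ⌈(30·62+85)/443⌉ − ⌈(29·62+85)/443⌉ = ⌈1945/443⌉ − ⌈1883/443⌉ = 5 − 5 = 0
n=30: ⌈(31·62+85)/443⌉ − ⌈(30·62+85)/443⌉ = ⌈2007/443⌉ − ⌈1945/443⌉ = 5 − 5 = 0
n=31: ⌈(32·62+85)/443⌉ − ⌈(31·62+85)/443⌉ = ⌈2069/443⌉ − ⌈2007/443⌉ = 5 − 5 = 0
n=32: ⌈(33·62+85)/443⌉ − ⌈(32·62+85)/443⌉ = ⌈2131/443⌉ − ⌈2069/443⌉ = 5 − 5 = 0
n=33: ⌈(34·62+85)/443⌉ − ⌈(33·62+85)/443⌉ = ⌈2193/443⌉ − ⌈2131/443⌉ = 5 − 5 = 0
n=34: ⌈(35·62+85)/443⌉ − ⌈(34·62+85)/443⌉ = ⌈2255/443⌉ − ⌈2193/443⌉ = 6 − 5 = 1
n=35: ⌈(36·62+85)/443⌉ − ⌈(35·62+85)/443⌉ = ⌈2317/443⌉ − ⌈2255/443⌉ = 6 − 6 = 0
n=36: ⌈(37·62+85)/443⌉ − ⌈(36·62+85)/443⌉ = ⌈2379/443⌉ − ⌈2317/443⌉ = 6 − 6 = 0
n=37: ⌈(38·62+85)/443⌉ − ⌈(37·62+85)/443⌉ = ⌈2441/443⌉ − ⌈2379/443⌉ = 6 − 6 = 0
n=38: ⌈(39·62+85)/443⌉ − ⌈(38·62+85)/443⌉ = ⌈2503/443⌉ − ⌈2441/443⌉ = 6 − 6 = 0
n=39: ⌈(40·62+85)/443⌉ − ⌈(39·62+85)/443⌉ = ⌈2565/443⌉ − ⌈2503/443⌉ = 6 − 6 = 0
n=40: ⌈(41·62+85)/443⌉ − ⌈(40·62+85)/443⌉ = ⌈2627/443⌉ − ⌈2565/443⌉ = 6 − 6 = 0
n=41: ⌈(42·62+85)/443⌉ − ⌈(41·62+85)/443⌉ = ⌈2689/443⌉ − ⌈2627/443⌉ = 7 − 6 = 1
n=42: ⌈(43·62+85)/443⌉ − ⌈(42·62+85)/443⌉ = ⌈2751/443⌉ − ⌈2689/443⌉ = 7 − 7 = 0
n=43: ⌈(44·62+85)/443⌉ − ⌈(43·62+85)/443⌉ = ⌈2813/443⌉ − ⌈2751/443⌉ = 7 − 7 = 0
n=44: ⌈(45·62+85)/443⌉ − ⌈(44·62+85)/443⌉ = ⌈2875/443⌉ − ⌈2813/443⌉ = 7 − 7 = 0
n=45: ⌈(46·62+85)/443⌉ − ⌈(45·62+85)/443⌉ = ⌈2937/443⌉ − ⌈2875/443⌉ = 7 − 7 = 0
n=46: ⌈(47·62+85)/443⌉ − ⌈(46·62+85)/443⌉ = ⌈2999/443⌉ − ⌈2937/443⌉ = 7 − 7 = 0
n=47: ⌈(48·62+85)/443⌉ − ⌈(47·62+85)/443⌉ = ⌈3061/443⌉ − ⌈2999/443⌉ = 7 − 7 = 0
n=48: ⌈(49·62+85)/443⌉ − ⌈(48·62+85)/443⌉ = ⌈3123/443⌉ − ⌈3061/443⌉ = 8 − 7 = 1
n=49: ⌈(50·62+85)/443⌉ − ⌈(49·62+85)/443⌉ = ⌈3185/443⌉ − ⌈3123/443⌉ = 8 − 8 = 0
n=50: ⌈(51·62+85)/443⌉ − ⌈(50·62+85)/443⌉ = ⌈3247/443⌉ − ⌈3185/443⌉ = 8 − 8 = 0
n=51: ⌈(52·62+85)/443⌉ − ⌈(51·62+85)/443⌉ = ⌈3309/443⌉ − ⌈3247/443⌉ = 8 − 8 = 0
n=52: ⌈(53·62+85)/443⌉ − ⌈(52·62+85)/443⌉ = ⌈3371/443⌉ − ⌈3309/443⌉ = 8 − 8 = 0
n=53: ⌈(54·62+85)/443⌉ − ⌈(53·62+85)/443⌉ = ⌈3433/443⌉ − ⌈3371/443⌉ = 8 − 8 = 0
n=54: ⌈(55·62+85)/443⌉ − ⌈(54·62+85)/443⌉ = ⌈3495/443⌉ − ⌈3433/443⌉ = 8 − 8 = 0
n=55: ⌈(56·62+85)/443⌉ − ⌈(55·62+85)/443⌉ = ⌈3557/443⌉ − ⌈3495/443⌉ = 9 − 8 = 1
n=56: ⌈(57·62+85)/443⌉ − ⌈(56·62+85)/443⌉ = ⌈3619/443⌉ − ⌈3557/443⌉ = 9 − 9 = 0
n=57: ⌈(58·62+85)/443⌉ − ⌈(57·62+85)/443⌉ = ⌈3681/443⌉ − ⌈3619/443⌉ = 9 − 9 = 0
n=58: ⌈(59·62+85)/443⌉ − ⌈(58·62+85)/443⌉ = ⌈3743/443⌉ − ⌈3681/443⌉ = 9 − 9 = 0
n=59: ⌈(60·62+85)/443⌉ − ⌈(59·62+85)/443⌉ = ⌈3805/443⌉ − ⌈3743/443⌉ = 9 − 9 = 0
n=60: ⌈(61·62+85)/443⌉ − ⌈(60·62+85)/443⌉ = ⌈3867/443⌉ − ⌈3805/443⌉ = 9 − 9 = 0
n=61: ⌈(62·62+85)/443⌉ − ⌈(61·62+85)/443⌉ = ⌈3929/443⌉ − ⌈3867/443⌉ = 9 − 9 = 0
n=62: ⌈(63·62+85)/443⌉ − ⌈(62·62+85)/443⌉ = ⌈3991/443⌉ − ⌈3929/443⌉ = 10 − 9 = 1
n=63: ⌈(64·62+85)/443⌉ − ⌈(63·62+85)/443⌉ = ⌈4053/443⌉ − ⌈3991/443⌉ = 10 − 10 = 0
n=64: ⌈(65·62+85)/443⌉ − ⌈(64·62+85)/443⌉ = ⌈4115/443⌉ − ⌈4053/443⌉ = 10 − 10 = 0
n=65: ⌈(66·62+85)/443⌉ − ⌈(65·62+85)/443⌉ = ⌈4177/443⌉ − ⌈4115/443⌉ = 10 − 10 = 0
n=66: ⌈(67·62+85)/443⌉ − ⌈(66·62+85)/443⌉ = ⌈4239/443⌉ − ⌈4177/443⌉ = 10 − 10 = 0
n=67: ⌈(68·62+85)/443⌉ − ⌈(67·62+85)/443⌉ = ⌈4301/443⌉ − ⌈4239/443⌉ = 10 − 10 = 0
n=68: ⌈(69·62+85)/443⌉ − ⌈(68·62+85)/443⌉ = ⌈4363/443⌉ − ⌈4301/443⌉ = 10 − 10 = 0
n=69: ⌈(70·62+85)/443⌉ − ⌈(69·62+85)/443⌉ = ⌈4425/443⌉ − ⌈4363/443⌉ = 10 − 10 = 0
n=70: ⌈(71·62+85)/443⌉ − ⌈(70·62+85)/443⌉ = ⌈4487/443⌉ − ⌈4425/443⌉ = 11 − 10 = 1
n=71: ⌈(72·62+85)/443⌉ − ⌈(71·62+85)/443⌉ = ⌈4549/443⌉ − ⌈4487/443⌉ = 11 − 11 = 0
n=72: ⌈(73·62+85)/443⌉ − ⌈(72·62+85)/443⌉ = ⌈4611/443⌉ − ⌈4549/443⌉ = 11 − 11 = 0
n=73: ⌈(74·62+85)/443⌉ − ⌈(73·62+85)/443⌉ = ⌈4673/443⌉ − ⌈4611/443⌉ = 11 − 11 = 0
n=74: ⌈(75·62+85)/443⌉ − ⌈(74·62+85)/443⌉ = ⌈4735/443⌉ − ⌈4673/443⌉ = 11 − 11 = 0
n=75: ⌈(76·62+85)/443⌉ − ⌈(75·62+85)/443⌉ = ⌈4797/443⌉ − ⌈4735/443⌉ = 11 − 11 = 0
n=76: ⌈(77·62+85)/443⌉ − ⌈(76·62+85)/443⌉ = ⌈4859/443⌉ − ⌈4797/443⌉ = 11 − 11 = 0
n=77: ⌈(78·62+85)/443⌉ − ⌈(77·62+85)/443⌉ = ⌈4921/443⌉ − ⌈4859/443⌉ = 12 − 11 = 1
n=78: ⌈(79·62+85)/443⌉ − ⌈(78·62+85)/443⌉ = ⌈4983/443⌉ − ⌈4921/443⌉ = 12 − 12 = 0
n=79: ⌈(80·62+85)/443⌉ − ⌈(79·62+85)/443⌉ = ⌈5045/443⌉ − ⌈4983/443⌉ = 12 − 12 = 0
n=80: ⌈(81·62+85)/443⌉ − ⌈(80·62+85)/443⌉ = ⌈5107/443⌉ − ⌈5045/443⌉ = 12 − 12 = 0
n=81: ⌈(82·62+85)/443⌉ − ⌈(81·62+85)/443⌉ = ⌈5169/443⌉ − ⌈5107/443⌉ = 12 − 12 = 0
n=82: ⌈(83·62+85)/443⌉ − ⌈(82·62+85)/443⌉ = ⌈5231/443⌉ − ⌈5169/443⌉ = 12 − 12 = 0
n=83: ⌈(84·62+85)/443⌉ − ⌈(83·62+85)/443⌉ = ⌈5293/443⌉ − ⌈5231/443⌉ = 12 − 12 = 0
n=84: ⌈(85·62+85)/443⌉ − ⌈(84·62+85)/443⌉ = ⌈5355/443⌉ − ⌈5293/443⌉ = 13 − 12 = 1
n=85: ⌈(86·62+85)/443⌉ − ⌈(85·62+85)/443⌉ = ⌈5417/443⌉ − ⌈5355/443⌉ = 13 − 13 = 0
n=86: ⌈(87·62+85)/443⌉ − ⌈(86·62+85)/443⌉ = ⌈5479/443⌉ − ⌈5417/443⌉ = 13 − 13 = 0
n=87: ⌈(88·62+85)/443⌉ − ⌈(87·62+85)/443⌉ = ⌈5541/443⌉ − ⌈5479/443⌉ = 13 − 13 = 0
n=88: ⌈(89·62+85)/443⌉ − ⌈(88·62+85)/443⌉ = ⌈5603/443⌉ − ⌈5541/443⌉ = 13 − 13 = 0
n=89: ⌈(90·62+85)/443⌉ − ⌈(89·62+85)/443⌉ = ⌈5665/443⌉ − ⌈5603/443⌉ = 13 − 13 = 0
n=90: ⌈(91·62+85)/443⌉ − ⌈(90·62+85)/443⌉ = ⌈5727/443⌉ − ⌈5665/443⌉ = 13 − 13 = 0

0000010000001000000010000001000000100000010000001000000100000010000000100000010000001000000


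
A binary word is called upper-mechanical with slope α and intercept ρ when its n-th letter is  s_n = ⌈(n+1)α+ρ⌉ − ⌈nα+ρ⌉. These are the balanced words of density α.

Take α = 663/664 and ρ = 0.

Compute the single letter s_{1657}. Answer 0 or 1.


(n+1)α + ρ = (1658·663) / 664 = 1099254/664
nα + ρ     = (1657·663) / 664 = 1098591/664
⌈1099254/664⌉ = 1656,  ⌈1098591/664⌉ = 1655
s_{1657} = 1656 − 1655 = 1

1


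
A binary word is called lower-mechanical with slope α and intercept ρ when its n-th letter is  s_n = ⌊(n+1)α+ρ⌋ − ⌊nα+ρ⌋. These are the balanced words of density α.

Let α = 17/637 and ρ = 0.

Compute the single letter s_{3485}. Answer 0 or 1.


(n+1)α + ρ = (3486·17) / 637 = 59262/637
nα + ρ     = (3485·17) / 637 = 59245/637
⌊59262/637⌋ = 93,  ⌊59245/637⌋ = 93
s_{3485} = 93 − 93 = 0

0
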